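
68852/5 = 68852/5=13770.40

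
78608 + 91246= 169854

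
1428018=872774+555244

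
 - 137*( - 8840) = 1211080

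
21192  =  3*7064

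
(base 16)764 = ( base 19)54b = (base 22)3k0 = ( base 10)1892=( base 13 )B27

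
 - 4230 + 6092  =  1862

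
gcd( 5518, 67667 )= 1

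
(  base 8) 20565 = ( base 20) 1185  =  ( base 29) A5A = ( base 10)8565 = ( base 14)319b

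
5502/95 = 5502/95 = 57.92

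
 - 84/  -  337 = 84/337 = 0.25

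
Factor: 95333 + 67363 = 162696 = 2^3*3^1*6779^1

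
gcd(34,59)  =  1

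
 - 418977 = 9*( - 46553 )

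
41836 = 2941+38895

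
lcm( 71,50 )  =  3550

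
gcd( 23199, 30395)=1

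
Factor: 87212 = 2^2 * 21803^1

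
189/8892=21/988 = 0.02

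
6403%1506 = 379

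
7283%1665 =623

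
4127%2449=1678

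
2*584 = 1168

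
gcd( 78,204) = 6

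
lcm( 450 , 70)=3150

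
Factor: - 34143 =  - 3^1 * 19^1 * 599^1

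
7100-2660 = 4440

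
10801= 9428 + 1373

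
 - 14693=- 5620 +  - 9073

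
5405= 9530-4125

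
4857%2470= 2387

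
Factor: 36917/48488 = 67/88  =  2^(-3 )*11^( - 1 )*67^1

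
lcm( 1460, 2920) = 2920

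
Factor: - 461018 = - 2^1*353^1*653^1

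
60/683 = 60/683 = 0.09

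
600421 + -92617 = 507804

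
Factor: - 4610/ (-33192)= 2^( - 2 ) * 3^(- 2 )*5^1=5/36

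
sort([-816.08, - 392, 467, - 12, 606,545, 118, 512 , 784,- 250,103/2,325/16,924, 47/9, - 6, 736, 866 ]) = [ - 816.08,-392, - 250, - 12, - 6, 47/9,  325/16,103/2, 118,467, 512, 545, 606,736,784,866, 924]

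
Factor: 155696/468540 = 38924/117135 =2^2*3^( - 2 )*5^( - 1 )*19^( - 1)*37^1*137^( - 1 )*263^1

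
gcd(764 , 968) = 4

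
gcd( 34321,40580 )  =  1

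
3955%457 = 299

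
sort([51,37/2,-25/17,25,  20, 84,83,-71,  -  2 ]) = [-71, - 2, - 25/17,  37/2, 20, 25, 51,83 , 84 ] 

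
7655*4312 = 33008360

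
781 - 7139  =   - 6358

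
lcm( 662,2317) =4634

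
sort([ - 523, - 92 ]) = [ - 523, - 92 ]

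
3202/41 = 78 + 4/41 = 78.10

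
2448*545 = 1334160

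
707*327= 231189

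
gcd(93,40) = 1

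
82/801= 82/801 = 0.10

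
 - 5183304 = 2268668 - 7451972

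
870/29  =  30 = 30.00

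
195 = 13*15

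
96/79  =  1 + 17/79= 1.22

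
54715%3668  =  3363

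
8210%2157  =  1739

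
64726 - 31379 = 33347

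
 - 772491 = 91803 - 864294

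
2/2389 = 2/2389 = 0.00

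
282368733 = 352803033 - 70434300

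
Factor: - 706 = - 2^1*353^1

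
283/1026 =283/1026 =0.28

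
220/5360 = 11/268= 0.04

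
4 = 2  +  2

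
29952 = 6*4992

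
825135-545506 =279629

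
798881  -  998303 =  - 199422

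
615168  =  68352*9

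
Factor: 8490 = 2^1*3^1*5^1*283^1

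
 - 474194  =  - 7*67742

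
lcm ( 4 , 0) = 0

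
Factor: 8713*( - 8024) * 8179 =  - 2^3*17^1 * 59^1*8179^1 * 8713^1 = - 571819343048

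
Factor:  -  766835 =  -5^1*103^1 * 1489^1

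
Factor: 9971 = 13^2*59^1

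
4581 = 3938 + 643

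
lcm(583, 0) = 0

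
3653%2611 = 1042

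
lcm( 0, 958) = 0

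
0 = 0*362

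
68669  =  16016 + 52653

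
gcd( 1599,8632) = 13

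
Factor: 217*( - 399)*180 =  - 2^2*3^3*5^1*7^2*19^1*31^1 = - 15584940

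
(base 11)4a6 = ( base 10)600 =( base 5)4400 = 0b1001011000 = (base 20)1A0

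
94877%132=101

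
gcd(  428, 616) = 4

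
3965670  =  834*4755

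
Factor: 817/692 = 2^( - 2 )*19^1*43^1*173^(-1 ) 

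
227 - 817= -590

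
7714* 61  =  470554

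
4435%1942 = 551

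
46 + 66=112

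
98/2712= 49/1356 = 0.04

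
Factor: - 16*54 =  - 864=- 2^5 * 3^3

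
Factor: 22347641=22347641^1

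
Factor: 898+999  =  7^1*271^1 = 1897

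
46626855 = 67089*695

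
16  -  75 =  - 59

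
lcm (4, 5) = 20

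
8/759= 8/759 = 0.01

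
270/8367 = 90/2789 = 0.03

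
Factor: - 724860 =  - 2^2*3^2*5^1*4027^1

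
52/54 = 26/27  =  0.96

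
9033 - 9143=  - 110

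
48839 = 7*6977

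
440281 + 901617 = 1341898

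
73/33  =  2 + 7/33 = 2.21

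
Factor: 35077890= 2^1*3^1 *5^1*359^1*3257^1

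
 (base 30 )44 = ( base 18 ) 6g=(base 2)1111100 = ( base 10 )124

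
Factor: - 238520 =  - 2^3*5^1*67^1*89^1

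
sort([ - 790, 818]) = [ - 790, 818 ]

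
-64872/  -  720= 90 + 1/10 = 90.10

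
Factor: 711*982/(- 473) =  - 2^1*3^2*11^( - 1)*43^( - 1)*79^1  *  491^1 = -698202/473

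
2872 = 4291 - 1419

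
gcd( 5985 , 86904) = 9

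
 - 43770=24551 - 68321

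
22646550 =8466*2675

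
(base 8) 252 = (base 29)5p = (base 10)170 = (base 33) 55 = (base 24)72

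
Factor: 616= 2^3 * 7^1*11^1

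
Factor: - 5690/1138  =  -5 = - 5^1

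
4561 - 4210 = 351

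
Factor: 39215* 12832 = 2^5 * 5^1* 11^1 * 23^1*31^1 * 401^1 = 503206880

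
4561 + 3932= 8493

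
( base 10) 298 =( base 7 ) 604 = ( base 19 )fd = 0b100101010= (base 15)14D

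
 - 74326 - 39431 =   -  113757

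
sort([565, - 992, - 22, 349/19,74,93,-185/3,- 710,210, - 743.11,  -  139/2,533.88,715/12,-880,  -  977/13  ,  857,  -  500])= [ - 992, -880, - 743.11, - 710,  -  500, - 977/13,  -  139/2,  -  185/3,  -  22,349/19 , 715/12,74, 93,210, 533.88, 565, 857] 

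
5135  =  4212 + 923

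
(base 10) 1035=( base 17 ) 39F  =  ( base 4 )100023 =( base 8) 2013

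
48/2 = 24 = 24.00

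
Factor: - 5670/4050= - 5^(-1)  *7^1=-7/5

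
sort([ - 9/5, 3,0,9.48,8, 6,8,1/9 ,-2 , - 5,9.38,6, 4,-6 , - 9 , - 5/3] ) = [ - 9, - 6 , - 5, - 2,-9/5,-5/3 , 0, 1/9 , 3, 4, 6,  6,8 , 8, 9.38 , 9.48]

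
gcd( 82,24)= 2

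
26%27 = 26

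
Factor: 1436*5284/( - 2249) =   -  2^4*13^ ( - 1) * 173^(  -  1 )*359^1*1321^1  =  -7587824/2249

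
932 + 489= 1421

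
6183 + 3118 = 9301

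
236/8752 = 59/2188 = 0.03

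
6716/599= 6716/599 = 11.21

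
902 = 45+857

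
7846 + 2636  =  10482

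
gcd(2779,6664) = 7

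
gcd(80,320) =80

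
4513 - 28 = 4485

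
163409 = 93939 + 69470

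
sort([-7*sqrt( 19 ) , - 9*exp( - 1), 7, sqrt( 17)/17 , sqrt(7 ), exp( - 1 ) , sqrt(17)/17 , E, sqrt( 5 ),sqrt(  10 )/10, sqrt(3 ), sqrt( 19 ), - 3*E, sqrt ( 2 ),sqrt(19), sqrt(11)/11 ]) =[-7*sqrt( 19 ), - 3*E, - 9 *exp(- 1 ),  sqrt(17)/17,sqrt(17)/17, sqrt( 11 ) /11, sqrt(10) /10, exp(-1 ) , sqrt(2), sqrt( 3 ), sqrt(5 ), sqrt( 7 ),  E , sqrt(19),sqrt(19 ),7] 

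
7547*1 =7547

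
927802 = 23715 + 904087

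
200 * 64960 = 12992000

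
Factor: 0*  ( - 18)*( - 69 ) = 0^1 = 0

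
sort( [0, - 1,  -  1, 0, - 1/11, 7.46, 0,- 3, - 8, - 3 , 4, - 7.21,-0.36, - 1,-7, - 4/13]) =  [ -8, - 7.21,- 7, - 3, - 3,  -  1,  -  1, - 1,  -  0.36,  -  4/13, - 1/11, 0,0,0, 4, 7.46] 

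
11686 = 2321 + 9365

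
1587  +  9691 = 11278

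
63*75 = 4725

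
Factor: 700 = 2^2*5^2*7^1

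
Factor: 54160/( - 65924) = - 13540/16481 = -2^2  *5^1*677^1*16481^( - 1) 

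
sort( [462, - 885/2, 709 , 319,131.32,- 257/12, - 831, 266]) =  [-831, - 885/2, - 257/12,131.32,266, 319 , 462, 709]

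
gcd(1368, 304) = 152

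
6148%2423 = 1302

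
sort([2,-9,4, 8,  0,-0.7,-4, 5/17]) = [ - 9, - 4  , - 0.7,  0,5/17,  2,  4, 8]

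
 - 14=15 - 29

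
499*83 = 41417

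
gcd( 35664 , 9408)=48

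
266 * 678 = 180348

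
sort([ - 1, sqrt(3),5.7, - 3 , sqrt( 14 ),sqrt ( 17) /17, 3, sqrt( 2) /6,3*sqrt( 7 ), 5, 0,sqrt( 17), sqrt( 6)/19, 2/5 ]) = [ - 3, - 1,0, sqrt(  6)/19, sqrt(2 ) /6 , sqrt(17)/17,2/5, sqrt(3),3, sqrt(14 ), sqrt( 17 ), 5, 5.7, 3*sqrt( 7) ] 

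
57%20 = 17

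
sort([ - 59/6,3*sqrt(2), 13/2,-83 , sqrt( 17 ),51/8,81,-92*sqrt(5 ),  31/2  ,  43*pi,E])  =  [ - 92*sqrt( 5 ), - 83,-59/6, E,  sqrt( 17 ), 3*sqrt( 2 ), 51/8, 13/2 , 31/2 , 81, 43*pi ] 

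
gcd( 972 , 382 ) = 2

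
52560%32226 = 20334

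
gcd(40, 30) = 10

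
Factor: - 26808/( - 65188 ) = 6702/16297 =2^1*3^1*43^(-1 )*379^( - 1 ) * 1117^1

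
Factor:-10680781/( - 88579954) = 2^( - 1)*10680781^1 * 44289977^ ( - 1 ) 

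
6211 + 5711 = 11922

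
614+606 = 1220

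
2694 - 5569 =  -  2875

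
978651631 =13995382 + 964656249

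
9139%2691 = 1066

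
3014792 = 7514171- 4499379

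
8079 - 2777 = 5302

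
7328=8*916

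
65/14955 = 13/2991 = 0.00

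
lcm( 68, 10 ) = 340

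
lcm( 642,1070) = 3210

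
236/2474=118/1237=0.10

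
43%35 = 8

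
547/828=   547/828= 0.66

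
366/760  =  183/380 = 0.48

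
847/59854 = 847/59854 = 0.01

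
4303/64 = 4303/64 = 67.23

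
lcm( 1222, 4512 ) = 58656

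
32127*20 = 642540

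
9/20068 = 9/20068  =  0.00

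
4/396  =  1/99=0.01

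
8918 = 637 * 14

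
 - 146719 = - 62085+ - 84634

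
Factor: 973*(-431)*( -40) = 2^3 * 5^1*7^1*139^1*431^1 = 16774520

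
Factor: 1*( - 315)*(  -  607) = 191205= 3^2 * 5^1*7^1*607^1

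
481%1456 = 481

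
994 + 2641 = 3635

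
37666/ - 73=- 516 + 2/73=- 515.97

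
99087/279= 33029/93 =355.15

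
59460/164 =362 + 23/41=362.56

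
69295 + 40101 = 109396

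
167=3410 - 3243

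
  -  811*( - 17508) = 14198988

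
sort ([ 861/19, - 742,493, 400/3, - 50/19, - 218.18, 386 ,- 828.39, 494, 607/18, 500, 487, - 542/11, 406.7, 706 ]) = [ - 828.39, - 742,-218.18, - 542/11, - 50/19 , 607/18 , 861/19 , 400/3,  386, 406.7, 487, 493, 494, 500, 706]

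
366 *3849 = 1408734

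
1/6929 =1/6929 = 0.00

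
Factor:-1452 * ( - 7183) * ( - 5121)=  - 2^2*3^3*11^3*569^1*653^1 =-53410575636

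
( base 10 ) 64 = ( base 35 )1t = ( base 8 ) 100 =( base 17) 3D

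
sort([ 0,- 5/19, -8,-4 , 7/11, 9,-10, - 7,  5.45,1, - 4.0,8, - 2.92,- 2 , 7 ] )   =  [ - 10, - 8, - 7,- 4, - 4.0,-2.92, - 2,-5/19, 0, 7/11,  1, 5.45,7,8,9]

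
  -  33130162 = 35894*( - 923) 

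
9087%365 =327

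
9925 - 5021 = 4904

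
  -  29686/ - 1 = 29686 + 0/1 = 29686.00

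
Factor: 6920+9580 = 16500 = 2^2 *3^1 * 5^3*11^1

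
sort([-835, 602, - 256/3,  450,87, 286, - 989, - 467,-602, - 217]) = [ - 989, - 835, - 602, - 467, - 217, - 256/3, 87, 286, 450,602] 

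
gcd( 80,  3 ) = 1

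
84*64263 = 5398092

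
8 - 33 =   -  25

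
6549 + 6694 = 13243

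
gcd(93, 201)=3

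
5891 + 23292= 29183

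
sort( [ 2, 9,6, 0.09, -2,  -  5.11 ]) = [ - 5.11, - 2,  0.09  ,  2,6, 9]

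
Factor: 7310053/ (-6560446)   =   - 2^( - 1)  *  37^1* 53^(  -  1)*59^ (  -  1 ) * 1049^(  -  1 )*197569^1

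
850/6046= 425/3023 = 0.14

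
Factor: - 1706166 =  - 2^1*3^2*7^1*11^1*1231^1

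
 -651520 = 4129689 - 4781209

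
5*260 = 1300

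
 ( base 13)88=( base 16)70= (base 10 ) 112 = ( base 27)44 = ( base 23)4K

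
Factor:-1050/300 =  - 7/2  =  - 2^(- 1)*7^1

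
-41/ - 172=41/172= 0.24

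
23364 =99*236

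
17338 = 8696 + 8642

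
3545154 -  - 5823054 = 9368208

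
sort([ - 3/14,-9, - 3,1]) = [ - 9,  -  3 , - 3/14, 1 ] 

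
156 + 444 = 600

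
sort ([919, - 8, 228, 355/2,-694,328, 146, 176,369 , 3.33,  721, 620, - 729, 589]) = [ - 729,-694,-8 , 3.33, 146,176,355/2, 228,328, 369, 589 , 620,  721,  919 ]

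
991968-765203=226765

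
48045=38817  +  9228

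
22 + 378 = 400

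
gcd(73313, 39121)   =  1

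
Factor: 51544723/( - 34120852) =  - 2^( - 2)*31^1*1662733^1*8530213^( - 1 )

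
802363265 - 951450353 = -149087088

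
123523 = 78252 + 45271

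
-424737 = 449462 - 874199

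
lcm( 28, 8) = 56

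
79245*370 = 29320650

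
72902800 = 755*96560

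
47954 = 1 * 47954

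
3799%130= 29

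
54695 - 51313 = 3382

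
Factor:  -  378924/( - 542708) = 3^1 * 7^1 *13^1 * 17^(  -  1)  *  23^(-1 ) = 273/391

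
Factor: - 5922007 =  - 7^1*13^1*59^1*1103^1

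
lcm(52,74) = 1924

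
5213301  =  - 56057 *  ( - 93 ) 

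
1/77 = 1/77 = 0.01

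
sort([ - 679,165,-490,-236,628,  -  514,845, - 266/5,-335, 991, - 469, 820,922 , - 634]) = [ - 679,- 634 , - 514, - 490, - 469, - 335,-236, - 266/5,165, 628,820, 845,922, 991 ] 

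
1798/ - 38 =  - 48+13/19 =- 47.32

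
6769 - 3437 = 3332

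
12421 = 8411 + 4010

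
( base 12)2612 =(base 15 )143E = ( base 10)4334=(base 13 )1C85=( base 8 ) 10356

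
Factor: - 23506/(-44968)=23/44 = 2^( - 2 )*11^(-1)*23^1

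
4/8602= 2/4301  =  0.00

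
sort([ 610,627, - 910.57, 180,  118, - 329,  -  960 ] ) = [ - 960, - 910.57 , - 329, 118  ,  180, 610, 627 ] 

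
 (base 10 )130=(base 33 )3V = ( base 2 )10000010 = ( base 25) 55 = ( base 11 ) 109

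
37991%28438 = 9553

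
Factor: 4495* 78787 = 5^1*29^1*31^1 * 78787^1 = 354147565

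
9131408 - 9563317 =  - 431909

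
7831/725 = 7831/725 = 10.80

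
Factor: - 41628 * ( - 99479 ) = 4141111812 =2^2*3^1 * 31^1* 3209^1*3469^1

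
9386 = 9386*1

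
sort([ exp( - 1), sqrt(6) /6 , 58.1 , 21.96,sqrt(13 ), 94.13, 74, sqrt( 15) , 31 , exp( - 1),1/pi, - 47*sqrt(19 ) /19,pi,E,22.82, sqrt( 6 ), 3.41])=[-47*sqrt( 19)/19,1/pi , exp(-1 ),exp( - 1 ), sqrt( 6)/6, sqrt( 6),E,pi,3.41,sqrt(13), sqrt(15),21.96, 22.82, 31,58.1,  74,94.13] 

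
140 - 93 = 47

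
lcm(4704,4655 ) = 446880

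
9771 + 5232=15003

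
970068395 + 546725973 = 1516794368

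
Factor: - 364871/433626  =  -2^( - 1) * 3^ ( - 1) * 13^2*17^1*127^1*72271^(-1) 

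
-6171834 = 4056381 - 10228215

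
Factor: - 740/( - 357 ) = 2^2*3^( - 1)*5^1*7^( -1)*17^ ( - 1)*37^1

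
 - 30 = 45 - 75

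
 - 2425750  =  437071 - 2862821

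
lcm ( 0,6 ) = 0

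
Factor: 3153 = 3^1  *  1051^1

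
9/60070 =9/60070 = 0.00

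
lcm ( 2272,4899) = 156768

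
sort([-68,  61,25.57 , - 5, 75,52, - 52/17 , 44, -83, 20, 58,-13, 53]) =[ - 83 , - 68, - 13,-5,  -  52/17,20,  25.57, 44,52,53 , 58 , 61  ,  75]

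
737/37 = 19+34/37=19.92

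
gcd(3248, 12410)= 2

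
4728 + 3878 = 8606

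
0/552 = 0 = 0.00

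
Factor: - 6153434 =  - 2^1  *7^1*419^1*1049^1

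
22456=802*28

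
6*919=5514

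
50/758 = 25/379 = 0.07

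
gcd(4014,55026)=18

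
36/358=18/179 = 0.10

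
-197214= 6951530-7148744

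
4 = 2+2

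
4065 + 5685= 9750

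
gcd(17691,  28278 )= 3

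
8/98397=8/98397 = 0.00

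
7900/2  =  3950= 3950.00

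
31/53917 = 31/53917 = 0.00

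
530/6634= 265/3317 = 0.08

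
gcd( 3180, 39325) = 5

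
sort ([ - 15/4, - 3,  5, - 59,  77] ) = [  -  59, - 15/4,-3,5,77]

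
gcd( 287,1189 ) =41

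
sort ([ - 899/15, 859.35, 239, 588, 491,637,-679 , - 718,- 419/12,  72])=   [ - 718, - 679, - 899/15, - 419/12, 72, 239, 491, 588,  637, 859.35 ] 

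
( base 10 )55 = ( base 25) 25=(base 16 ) 37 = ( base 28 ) 1r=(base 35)1k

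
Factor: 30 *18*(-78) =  - 42120 = -2^3*3^4*5^1*13^1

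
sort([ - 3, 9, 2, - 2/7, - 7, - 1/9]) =[ - 7, - 3, -2/7,-1/9,2, 9]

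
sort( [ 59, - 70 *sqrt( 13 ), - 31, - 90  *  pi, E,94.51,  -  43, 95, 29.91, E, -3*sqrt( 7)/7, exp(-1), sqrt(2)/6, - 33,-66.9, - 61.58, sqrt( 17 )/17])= [ - 90 * pi, - 70*sqrt( 13), - 66.9,  -  61.58,- 43,-33, - 31, - 3*sqrt( 7)/7, sqrt( 2 )/6,sqrt (17 )/17,exp( - 1), E,  E,  29.91, 59, 94.51, 95] 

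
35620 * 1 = 35620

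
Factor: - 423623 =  - 17^1*24919^1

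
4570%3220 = 1350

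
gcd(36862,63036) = 2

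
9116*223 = 2032868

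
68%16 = 4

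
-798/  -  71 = 798/71 = 11.24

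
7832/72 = 979/9 = 108.78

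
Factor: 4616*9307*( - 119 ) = - 2^3*7^1* 17^1* 41^1 *227^1* 577^1 = -5112372328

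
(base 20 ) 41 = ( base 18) 49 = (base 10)81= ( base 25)36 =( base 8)121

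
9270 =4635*2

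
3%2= 1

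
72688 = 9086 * 8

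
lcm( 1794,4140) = 53820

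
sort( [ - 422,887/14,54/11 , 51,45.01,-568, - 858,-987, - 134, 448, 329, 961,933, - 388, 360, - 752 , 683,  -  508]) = [ - 987,  -  858, - 752,-568, - 508, - 422, - 388, - 134,54/11 , 45.01,51,  887/14, 329,360,448,  683,933,961 ] 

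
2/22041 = 2/22041 = 0.00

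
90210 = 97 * 930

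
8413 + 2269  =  10682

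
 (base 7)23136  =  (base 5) 142112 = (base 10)5907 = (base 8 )13423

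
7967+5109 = 13076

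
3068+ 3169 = 6237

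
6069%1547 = 1428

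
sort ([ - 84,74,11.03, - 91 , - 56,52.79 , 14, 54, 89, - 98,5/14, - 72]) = [ - 98,-91 , - 84, - 72, -56,5/14, 11.03 , 14, 52.79  ,  54,74,89]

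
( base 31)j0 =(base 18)1ED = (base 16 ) 24d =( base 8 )1115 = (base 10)589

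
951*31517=29972667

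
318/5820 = 53/970= 0.05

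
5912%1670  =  902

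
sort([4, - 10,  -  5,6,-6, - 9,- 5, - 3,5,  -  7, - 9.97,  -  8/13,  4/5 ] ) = [-10, - 9.97, - 9, - 7, - 6,-5,  -  5,-3,  -  8/13, 4/5, 4,5,6]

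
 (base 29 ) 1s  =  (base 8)71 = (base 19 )30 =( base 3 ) 2010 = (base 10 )57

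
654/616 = 1 + 19/308 =1.06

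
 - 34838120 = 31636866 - 66474986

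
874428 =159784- - 714644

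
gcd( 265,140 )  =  5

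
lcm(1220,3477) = 69540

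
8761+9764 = 18525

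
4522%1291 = 649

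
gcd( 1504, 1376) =32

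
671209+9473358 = 10144567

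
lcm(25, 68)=1700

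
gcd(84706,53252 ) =2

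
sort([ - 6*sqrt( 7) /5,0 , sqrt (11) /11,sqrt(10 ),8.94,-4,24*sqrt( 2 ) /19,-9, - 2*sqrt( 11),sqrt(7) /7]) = [-9,  -  2*sqrt ( 11 ),-4, - 6*sqrt(7 )/5,0,  sqrt(11)/11,sqrt(7 ) /7, 24*sqrt(2)/19,sqrt( 10 ),8.94]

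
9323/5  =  1864 + 3/5= 1864.60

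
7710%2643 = 2424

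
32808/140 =234 + 12/35 = 234.34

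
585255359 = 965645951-380390592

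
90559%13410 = 10099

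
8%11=8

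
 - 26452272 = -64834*408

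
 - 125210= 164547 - 289757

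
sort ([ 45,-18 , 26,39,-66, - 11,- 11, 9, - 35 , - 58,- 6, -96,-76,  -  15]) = [ - 96, -76, - 66, -58, -35,-18, - 15, - 11, -11, - 6,9 , 26 , 39, 45 ]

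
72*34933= 2515176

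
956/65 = 956/65  =  14.71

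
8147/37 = 8147/37   =  220.19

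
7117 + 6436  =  13553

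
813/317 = 813/317 = 2.56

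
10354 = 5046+5308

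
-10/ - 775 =2/155 = 0.01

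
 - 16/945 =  - 16/945 = - 0.02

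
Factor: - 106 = -2^1 * 53^1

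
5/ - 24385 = - 1/4877 = -0.00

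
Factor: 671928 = 2^3*3^1*27997^1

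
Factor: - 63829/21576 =- 2^(-3)*3^( - 1 )*71^1 = -71/24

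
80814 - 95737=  - 14923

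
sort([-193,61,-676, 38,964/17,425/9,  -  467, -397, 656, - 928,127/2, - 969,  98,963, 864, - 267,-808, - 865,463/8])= [ -969, - 928, - 865, - 808,-676,-467 , - 397 ,  -  267, - 193, 38,425/9,964/17,463/8,61,127/2,98,656,864, 963 ]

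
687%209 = 60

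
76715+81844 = 158559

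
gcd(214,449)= 1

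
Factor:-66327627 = - 3^1*41^1*449^1 * 1201^1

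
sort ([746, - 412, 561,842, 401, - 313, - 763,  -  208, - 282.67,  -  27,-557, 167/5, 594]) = [ - 763, - 557, - 412, - 313, - 282.67,  -  208 , - 27,167/5, 401, 561,594,746,842] 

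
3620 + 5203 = 8823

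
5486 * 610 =3346460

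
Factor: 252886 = 2^1*126443^1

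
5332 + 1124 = 6456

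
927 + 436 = 1363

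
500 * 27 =13500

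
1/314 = 1/314 = 0.00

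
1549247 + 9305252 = 10854499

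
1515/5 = 303 = 303.00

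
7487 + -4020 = 3467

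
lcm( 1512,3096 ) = 65016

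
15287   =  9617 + 5670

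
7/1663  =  7/1663=0.00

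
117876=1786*66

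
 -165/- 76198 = 165/76198 = 0.00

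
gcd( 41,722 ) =1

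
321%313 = 8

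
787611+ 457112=1244723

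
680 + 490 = 1170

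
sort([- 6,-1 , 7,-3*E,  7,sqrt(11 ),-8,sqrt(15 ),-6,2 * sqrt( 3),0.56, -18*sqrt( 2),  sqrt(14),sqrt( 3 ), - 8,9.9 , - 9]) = [ - 18*sqrt(2),-9 ,-3*E,  -  8,-8,-6,- 6,-1, 0.56, sqrt(3) , sqrt (11), 2*sqrt(3) , sqrt ( 14 ),  sqrt ( 15),7,7, 9.9]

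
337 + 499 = 836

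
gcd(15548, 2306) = 2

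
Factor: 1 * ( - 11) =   -  11^1= -11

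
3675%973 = 756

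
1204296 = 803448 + 400848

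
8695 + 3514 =12209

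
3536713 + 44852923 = 48389636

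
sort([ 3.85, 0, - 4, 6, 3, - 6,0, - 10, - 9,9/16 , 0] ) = [ - 10, - 9, - 6, - 4,0,0,0 , 9/16,3, 3.85, 6] 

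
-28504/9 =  - 28504/9=   - 3167.11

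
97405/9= 10822+7/9 = 10822.78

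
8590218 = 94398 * 91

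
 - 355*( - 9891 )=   3511305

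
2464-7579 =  - 5115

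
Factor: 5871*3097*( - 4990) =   -  90730610130 = - 2^1*3^1*5^1*19^2*103^1* 163^1*499^1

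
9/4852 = 9/4852  =  0.00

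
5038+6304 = 11342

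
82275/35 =16455/7 = 2350.71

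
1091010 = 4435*246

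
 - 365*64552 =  - 23561480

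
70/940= 7/94 = 0.07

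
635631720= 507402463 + 128229257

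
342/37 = 342/37 =9.24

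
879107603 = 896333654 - 17226051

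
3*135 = 405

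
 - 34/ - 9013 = 34/9013 = 0.00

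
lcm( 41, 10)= 410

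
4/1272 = 1/318=0.00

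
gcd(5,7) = 1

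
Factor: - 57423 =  - 3^1*19141^1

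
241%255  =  241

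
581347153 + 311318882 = 892666035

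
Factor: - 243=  - 3^5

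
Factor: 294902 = 2^1 * 147451^1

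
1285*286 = 367510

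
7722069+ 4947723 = 12669792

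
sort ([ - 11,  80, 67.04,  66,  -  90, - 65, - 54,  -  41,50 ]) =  [ - 90,-65,-54,-41, - 11,  50,  66,67.04, 80]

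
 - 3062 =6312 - 9374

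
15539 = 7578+7961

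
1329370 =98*13565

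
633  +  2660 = 3293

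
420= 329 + 91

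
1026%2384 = 1026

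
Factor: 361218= 2^1*3^1*11^1*13^1*421^1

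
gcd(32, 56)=8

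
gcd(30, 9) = 3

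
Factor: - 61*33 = -3^1*11^1 * 61^1   =  - 2013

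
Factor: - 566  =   - 2^1 * 283^1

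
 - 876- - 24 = - 852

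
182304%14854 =4056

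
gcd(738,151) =1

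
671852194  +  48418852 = 720271046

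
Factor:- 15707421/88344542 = - 2^( - 1 ) * 3^2*11^( - 1)*13^( - 1 )*31^1 *103^( - 1 )*2999^( - 1 )*56299^1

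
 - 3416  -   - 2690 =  - 726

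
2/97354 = 1/48677 = 0.00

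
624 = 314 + 310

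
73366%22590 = 5596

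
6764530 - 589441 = 6175089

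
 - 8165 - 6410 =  - 14575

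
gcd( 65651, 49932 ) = 1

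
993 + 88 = 1081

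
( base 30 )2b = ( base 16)47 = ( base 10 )71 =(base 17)43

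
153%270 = 153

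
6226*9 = 56034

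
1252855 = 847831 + 405024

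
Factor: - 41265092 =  -2^2 * 11^1*31^1*30253^1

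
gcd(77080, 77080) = 77080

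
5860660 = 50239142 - 44378482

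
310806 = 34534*9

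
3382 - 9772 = - 6390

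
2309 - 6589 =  - 4280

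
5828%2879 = 70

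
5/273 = 5/273 = 0.02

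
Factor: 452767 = 7^1*71^1*911^1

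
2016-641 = 1375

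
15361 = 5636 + 9725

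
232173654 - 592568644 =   -  360394990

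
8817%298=175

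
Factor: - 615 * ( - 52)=31980 = 2^2 *3^1*5^1 * 13^1*41^1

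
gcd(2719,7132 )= 1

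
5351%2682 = 2669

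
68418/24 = 11403/4 =2850.75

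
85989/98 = 877 + 43/98 = 877.44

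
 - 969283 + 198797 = -770486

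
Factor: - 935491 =  -  263^1*3557^1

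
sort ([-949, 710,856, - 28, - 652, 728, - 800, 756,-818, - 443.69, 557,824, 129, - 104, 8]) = [ - 949, - 818, - 800, - 652, - 443.69, - 104, - 28, 8, 129, 557,710 , 728, 756, 824, 856]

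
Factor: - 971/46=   -  2^( - 1)*23^( - 1)*971^1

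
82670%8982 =1832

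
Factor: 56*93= 2^3 * 3^1*7^1*31^1  =  5208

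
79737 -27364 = 52373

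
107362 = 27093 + 80269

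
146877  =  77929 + 68948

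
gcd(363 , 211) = 1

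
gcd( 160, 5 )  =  5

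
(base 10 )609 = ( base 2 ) 1001100001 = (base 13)37b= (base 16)261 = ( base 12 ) 429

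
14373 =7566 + 6807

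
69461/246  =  69461/246= 282.36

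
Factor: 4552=2^3*569^1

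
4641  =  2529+2112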